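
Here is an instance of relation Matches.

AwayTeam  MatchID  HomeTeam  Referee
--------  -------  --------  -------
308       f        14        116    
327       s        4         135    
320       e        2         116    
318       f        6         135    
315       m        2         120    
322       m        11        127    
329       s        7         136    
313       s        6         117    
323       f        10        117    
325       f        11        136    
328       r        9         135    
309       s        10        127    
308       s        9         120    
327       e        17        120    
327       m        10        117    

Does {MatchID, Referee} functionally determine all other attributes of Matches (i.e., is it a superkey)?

Yes

All 15 rows have distinct {MatchID, Referee} values, so {MatchID, Referee} → (all attributes) holds and {MatchID, Referee} is a superkey.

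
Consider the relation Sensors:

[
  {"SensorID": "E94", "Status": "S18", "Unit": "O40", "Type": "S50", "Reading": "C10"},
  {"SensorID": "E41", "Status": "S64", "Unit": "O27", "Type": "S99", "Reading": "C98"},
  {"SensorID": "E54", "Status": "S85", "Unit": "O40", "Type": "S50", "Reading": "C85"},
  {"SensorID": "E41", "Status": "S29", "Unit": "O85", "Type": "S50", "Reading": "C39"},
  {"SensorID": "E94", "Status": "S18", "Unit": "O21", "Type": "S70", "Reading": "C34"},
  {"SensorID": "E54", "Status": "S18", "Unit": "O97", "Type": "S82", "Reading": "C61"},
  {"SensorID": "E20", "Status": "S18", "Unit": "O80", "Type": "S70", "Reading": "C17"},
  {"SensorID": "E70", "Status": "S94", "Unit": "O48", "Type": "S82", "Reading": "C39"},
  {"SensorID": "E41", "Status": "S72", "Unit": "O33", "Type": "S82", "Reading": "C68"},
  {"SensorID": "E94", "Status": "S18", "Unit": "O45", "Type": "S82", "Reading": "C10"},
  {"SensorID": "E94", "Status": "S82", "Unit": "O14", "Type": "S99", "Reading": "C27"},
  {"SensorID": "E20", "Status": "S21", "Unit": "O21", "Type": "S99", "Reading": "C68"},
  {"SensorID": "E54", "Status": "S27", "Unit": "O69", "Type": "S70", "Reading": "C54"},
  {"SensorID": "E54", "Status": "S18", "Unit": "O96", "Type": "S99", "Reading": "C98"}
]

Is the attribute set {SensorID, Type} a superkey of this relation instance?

All 14 rows have distinct {SensorID, Type} values, so {SensorID, Type} → (all attributes) holds and {SensorID, Type} is a superkey.

Yes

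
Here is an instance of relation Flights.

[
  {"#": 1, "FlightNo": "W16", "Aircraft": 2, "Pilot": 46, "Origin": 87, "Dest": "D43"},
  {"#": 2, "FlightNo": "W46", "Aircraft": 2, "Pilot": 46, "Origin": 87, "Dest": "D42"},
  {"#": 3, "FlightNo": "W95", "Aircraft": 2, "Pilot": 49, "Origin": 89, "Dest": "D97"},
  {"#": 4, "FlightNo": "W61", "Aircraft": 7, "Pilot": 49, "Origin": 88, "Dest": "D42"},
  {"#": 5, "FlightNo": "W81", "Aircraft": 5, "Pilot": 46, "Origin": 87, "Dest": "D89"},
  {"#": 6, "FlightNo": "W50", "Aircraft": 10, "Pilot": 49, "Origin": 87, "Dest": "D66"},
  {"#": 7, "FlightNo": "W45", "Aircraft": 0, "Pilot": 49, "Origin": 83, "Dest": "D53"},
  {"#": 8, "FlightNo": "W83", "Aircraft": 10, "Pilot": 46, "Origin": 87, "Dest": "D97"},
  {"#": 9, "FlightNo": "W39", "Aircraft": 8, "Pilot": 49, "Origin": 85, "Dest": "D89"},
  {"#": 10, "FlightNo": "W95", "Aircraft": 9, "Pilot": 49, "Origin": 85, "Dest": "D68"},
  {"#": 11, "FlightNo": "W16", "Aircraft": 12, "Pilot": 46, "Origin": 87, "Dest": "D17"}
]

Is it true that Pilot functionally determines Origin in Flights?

No

Pilot=46: rows 1, 2, 5, 8, 11 → Origin = 87, 87, 87, 87, 87 ✓
Pilot=49: rows 3, 4, 6, 7, 9, 10 → Origin takes values {89, 88, 87, 83, 85} — violation
Two rows agree on Pilot but differ on Origin, so Pilot -> Origin does not hold.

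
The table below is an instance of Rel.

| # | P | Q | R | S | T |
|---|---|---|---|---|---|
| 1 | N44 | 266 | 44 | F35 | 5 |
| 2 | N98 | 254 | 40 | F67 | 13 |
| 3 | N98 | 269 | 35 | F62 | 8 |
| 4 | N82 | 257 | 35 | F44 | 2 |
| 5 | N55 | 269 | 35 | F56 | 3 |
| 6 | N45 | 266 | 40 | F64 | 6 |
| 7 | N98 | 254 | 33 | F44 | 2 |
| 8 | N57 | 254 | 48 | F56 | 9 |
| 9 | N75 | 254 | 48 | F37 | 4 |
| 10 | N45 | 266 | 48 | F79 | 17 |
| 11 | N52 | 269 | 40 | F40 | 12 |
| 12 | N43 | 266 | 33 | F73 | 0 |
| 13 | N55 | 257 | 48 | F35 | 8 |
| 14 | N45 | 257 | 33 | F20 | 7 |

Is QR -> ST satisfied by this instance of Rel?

(Q=266, R=44): row 1 → {S,T} = (F35, 5) ✓
(Q=254, R=40): row 2 → {S,T} = (F67, 13) ✓
(Q=269, R=35): rows 3, 5 → {S,T} takes values {(F62, 8), (F56, 3)} — violation
(Q=257, R=35): row 4 → {S,T} = (F44, 2) ✓
(Q=266, R=40): row 6 → {S,T} = (F64, 6) ✓
(Q=254, R=33): row 7 → {S,T} = (F44, 2) ✓
(Q=254, R=48): rows 8, 9 → {S,T} takes values {(F56, 9), (F37, 4)} — violation
(Q=266, R=48): row 10 → {S,T} = (F79, 17) ✓
(Q=269, R=40): row 11 → {S,T} = (F40, 12) ✓
(Q=266, R=33): row 12 → {S,T} = (F73, 0) ✓
(Q=257, R=48): row 13 → {S,T} = (F35, 8) ✓
(Q=257, R=33): row 14 → {S,T} = (F20, 7) ✓
Two rows agree on QR but differ on ST, so QR -> ST does not hold.

No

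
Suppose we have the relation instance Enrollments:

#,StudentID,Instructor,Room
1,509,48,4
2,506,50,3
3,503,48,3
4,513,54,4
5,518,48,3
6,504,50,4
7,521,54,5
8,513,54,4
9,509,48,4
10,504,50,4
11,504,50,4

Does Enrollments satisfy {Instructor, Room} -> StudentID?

No

(Instructor=48, Room=4): rows 1, 9 → StudentID = 509, 509 ✓
(Instructor=50, Room=3): row 2 → StudentID = 506 ✓
(Instructor=48, Room=3): rows 3, 5 → StudentID takes values {503, 518} — violation
(Instructor=54, Room=4): rows 4, 8 → StudentID = 513, 513 ✓
(Instructor=50, Room=4): rows 6, 10, 11 → StudentID = 504, 504, 504 ✓
(Instructor=54, Room=5): row 7 → StudentID = 521 ✓
Two rows agree on {Instructor, Room} but differ on StudentID, so {Instructor, Room} -> StudentID does not hold.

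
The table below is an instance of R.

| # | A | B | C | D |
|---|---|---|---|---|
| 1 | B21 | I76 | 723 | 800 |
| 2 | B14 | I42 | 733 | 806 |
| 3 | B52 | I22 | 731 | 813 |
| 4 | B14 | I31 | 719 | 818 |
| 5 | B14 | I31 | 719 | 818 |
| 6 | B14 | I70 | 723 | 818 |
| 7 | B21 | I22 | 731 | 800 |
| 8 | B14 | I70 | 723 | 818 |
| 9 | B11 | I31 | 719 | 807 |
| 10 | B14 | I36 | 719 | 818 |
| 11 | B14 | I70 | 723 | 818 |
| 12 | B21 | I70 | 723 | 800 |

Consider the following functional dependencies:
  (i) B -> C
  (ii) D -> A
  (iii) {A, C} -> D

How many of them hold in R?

3

(i) B -> C: every LHS value maps to a single RHS value — holds.
(ii) D -> A: every LHS value maps to a single RHS value — holds.
(iii) {A, C} -> D: every LHS value maps to a single RHS value — holds.
3 of the 3 dependencies hold.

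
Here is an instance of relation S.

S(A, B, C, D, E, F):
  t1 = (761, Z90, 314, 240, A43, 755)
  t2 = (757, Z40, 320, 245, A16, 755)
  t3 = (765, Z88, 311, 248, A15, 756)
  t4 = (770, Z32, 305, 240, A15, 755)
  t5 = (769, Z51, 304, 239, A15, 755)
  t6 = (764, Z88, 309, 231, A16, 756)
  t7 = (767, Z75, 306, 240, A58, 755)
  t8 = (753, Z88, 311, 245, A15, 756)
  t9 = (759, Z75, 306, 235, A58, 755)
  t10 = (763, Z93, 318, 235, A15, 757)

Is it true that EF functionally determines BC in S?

(E=A43, F=755): row 1 → {B,C} = (Z90, 314) ✓
(E=A16, F=755): row 2 → {B,C} = (Z40, 320) ✓
(E=A15, F=756): rows 3, 8 → {B,C} = (Z88, 311), (Z88, 311) ✓
(E=A15, F=755): rows 4, 5 → {B,C} takes values {(Z32, 305), (Z51, 304)} — violation
(E=A16, F=756): row 6 → {B,C} = (Z88, 309) ✓
(E=A58, F=755): rows 7, 9 → {B,C} = (Z75, 306), (Z75, 306) ✓
(E=A15, F=757): row 10 → {B,C} = (Z93, 318) ✓
Two rows agree on EF but differ on BC, so EF -> BC does not hold.

No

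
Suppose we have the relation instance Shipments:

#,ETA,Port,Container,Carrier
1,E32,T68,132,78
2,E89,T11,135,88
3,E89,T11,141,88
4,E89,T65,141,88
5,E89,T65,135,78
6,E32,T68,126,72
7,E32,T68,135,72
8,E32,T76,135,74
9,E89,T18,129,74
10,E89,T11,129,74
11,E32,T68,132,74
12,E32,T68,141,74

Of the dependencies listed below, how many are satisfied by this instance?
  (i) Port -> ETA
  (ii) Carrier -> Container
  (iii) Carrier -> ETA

1

(i) Port -> ETA: every LHS value maps to a single RHS value — holds.
(ii) Carrier -> Container: Carrier=78: rows 1, 5 → Container takes values {132, 135} — violation; Carrier=88: rows 2, 3, 4 → Container takes values {135, 141} — violation; Carrier=72: rows 6, 7 → Container takes values {126, 135} — violation; Carrier=74: rows 8, 9, 10, 11, 12 → Container takes values {135, 129, 132, 141} — violation — fails.
(iii) Carrier -> ETA: Carrier=78: rows 1, 5 → ETA takes values {E32, E89} — violation; Carrier=74: rows 8, 9, 10, 11, 12 → ETA takes values {E32, E89} — violation — fails.
1 of the 3 dependencies holds.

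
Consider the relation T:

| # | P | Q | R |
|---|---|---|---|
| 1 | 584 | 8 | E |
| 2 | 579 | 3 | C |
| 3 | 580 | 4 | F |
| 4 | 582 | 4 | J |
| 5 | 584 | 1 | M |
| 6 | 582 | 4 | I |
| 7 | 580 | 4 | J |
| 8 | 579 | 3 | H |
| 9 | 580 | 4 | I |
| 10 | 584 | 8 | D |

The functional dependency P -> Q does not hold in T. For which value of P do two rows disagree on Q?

P=584: rows 1, 5, 10 → Q takes values {8, 1} — violation
P=579: rows 2, 8 → Q = 3, 3 ✓
P=580: rows 3, 7, 9 → Q = 4, 4, 4 ✓
P=582: rows 4, 6 → Q = 4, 4 ✓
The only P value with inconsistent Q is P=584.

584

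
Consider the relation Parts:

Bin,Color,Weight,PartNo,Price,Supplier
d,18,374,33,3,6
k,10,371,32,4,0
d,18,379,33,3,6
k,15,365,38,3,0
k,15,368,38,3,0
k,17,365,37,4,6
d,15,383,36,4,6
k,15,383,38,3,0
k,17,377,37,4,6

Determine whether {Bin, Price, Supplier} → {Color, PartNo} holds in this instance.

Yes

(Bin=d, Price=3, Supplier=6): 2 rows → {Color,PartNo} = (18, 33), (18, 33) ✓
(Bin=k, Price=4, Supplier=0): 1 row → {Color,PartNo} = (10, 32) ✓
(Bin=k, Price=3, Supplier=0): 3 rows → {Color,PartNo} = (15, 38), (15, 38), (15, 38) ✓
(Bin=k, Price=4, Supplier=6): 2 rows → {Color,PartNo} = (17, 37), (17, 37) ✓
(Bin=d, Price=4, Supplier=6): 1 row → {Color,PartNo} = (15, 36) ✓
Every {Bin, Price, Supplier} value is associated with a single {Color, PartNo} value, so {Bin, Price, Supplier} → {Color, PartNo} holds.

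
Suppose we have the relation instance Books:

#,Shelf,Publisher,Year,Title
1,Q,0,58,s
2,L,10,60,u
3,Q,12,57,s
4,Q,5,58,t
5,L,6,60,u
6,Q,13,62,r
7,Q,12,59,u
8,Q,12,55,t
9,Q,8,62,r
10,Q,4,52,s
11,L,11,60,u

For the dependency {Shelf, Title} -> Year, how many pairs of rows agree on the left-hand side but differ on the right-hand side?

(Shelf=Q, Title=s): violating pairs (1,3), (1,10), (3,10) — 3 pairs.
(Shelf=L, Title=u): all 3 rows agree on Year — 0 pairs.
(Shelf=Q, Title=t): violating pairs (4,8) — 1 pair.
(Shelf=Q, Title=r): all 2 rows agree on Year — 0 pairs.

4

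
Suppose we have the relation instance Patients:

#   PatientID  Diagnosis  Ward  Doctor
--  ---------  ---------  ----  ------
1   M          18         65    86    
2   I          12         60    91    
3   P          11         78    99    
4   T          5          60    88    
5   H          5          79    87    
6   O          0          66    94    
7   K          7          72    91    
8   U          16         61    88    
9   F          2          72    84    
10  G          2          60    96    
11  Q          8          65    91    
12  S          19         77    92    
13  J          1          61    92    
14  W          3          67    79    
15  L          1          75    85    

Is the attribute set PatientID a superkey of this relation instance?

Yes

All 15 rows have distinct PatientID values, so PatientID → (all attributes) holds and PatientID is a superkey.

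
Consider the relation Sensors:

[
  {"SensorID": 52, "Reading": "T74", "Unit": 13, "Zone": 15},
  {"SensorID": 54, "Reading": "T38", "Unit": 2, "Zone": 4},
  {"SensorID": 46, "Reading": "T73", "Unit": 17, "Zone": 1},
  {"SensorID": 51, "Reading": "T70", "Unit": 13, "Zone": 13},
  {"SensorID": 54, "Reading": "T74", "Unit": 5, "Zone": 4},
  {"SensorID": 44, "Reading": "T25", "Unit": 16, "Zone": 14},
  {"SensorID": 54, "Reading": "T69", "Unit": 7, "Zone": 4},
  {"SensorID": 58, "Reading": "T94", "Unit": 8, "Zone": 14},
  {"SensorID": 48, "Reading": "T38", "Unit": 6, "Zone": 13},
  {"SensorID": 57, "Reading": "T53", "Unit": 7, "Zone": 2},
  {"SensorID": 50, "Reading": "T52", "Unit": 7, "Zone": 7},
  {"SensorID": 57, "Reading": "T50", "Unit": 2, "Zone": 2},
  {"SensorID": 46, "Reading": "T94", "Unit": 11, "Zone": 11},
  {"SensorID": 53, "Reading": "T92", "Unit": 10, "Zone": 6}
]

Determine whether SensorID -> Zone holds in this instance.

No

SensorID=52: 1 row → Zone = 15 ✓
SensorID=54: 3 rows → Zone = 4, 4, 4 ✓
SensorID=46: 2 rows → Zone takes values {1, 11} — violation
SensorID=51: 1 row → Zone = 13 ✓
SensorID=44: 1 row → Zone = 14 ✓
SensorID=58: 1 row → Zone = 14 ✓
SensorID=48: 1 row → Zone = 13 ✓
SensorID=57: 2 rows → Zone = 2, 2 ✓
SensorID=50: 1 row → Zone = 7 ✓
SensorID=53: 1 row → Zone = 6 ✓
Two rows agree on SensorID but differ on Zone, so SensorID -> Zone does not hold.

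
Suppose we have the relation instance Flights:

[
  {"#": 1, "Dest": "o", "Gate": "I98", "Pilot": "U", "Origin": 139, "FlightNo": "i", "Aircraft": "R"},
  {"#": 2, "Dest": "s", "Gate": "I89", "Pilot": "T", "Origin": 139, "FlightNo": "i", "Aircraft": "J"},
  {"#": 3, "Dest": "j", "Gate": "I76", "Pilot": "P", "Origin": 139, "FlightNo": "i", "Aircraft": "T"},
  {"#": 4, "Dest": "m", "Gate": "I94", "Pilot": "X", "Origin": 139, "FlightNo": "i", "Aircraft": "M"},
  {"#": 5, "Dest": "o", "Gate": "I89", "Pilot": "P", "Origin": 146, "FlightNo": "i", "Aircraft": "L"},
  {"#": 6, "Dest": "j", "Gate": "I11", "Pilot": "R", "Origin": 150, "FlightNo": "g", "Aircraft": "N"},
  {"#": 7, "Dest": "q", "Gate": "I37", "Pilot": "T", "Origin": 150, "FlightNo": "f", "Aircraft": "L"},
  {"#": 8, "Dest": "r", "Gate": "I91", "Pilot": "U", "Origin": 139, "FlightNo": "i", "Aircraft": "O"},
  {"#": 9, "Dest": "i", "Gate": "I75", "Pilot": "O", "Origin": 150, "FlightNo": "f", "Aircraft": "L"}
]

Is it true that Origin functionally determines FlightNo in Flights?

Origin=139: rows 1, 2, 3, 4, 8 → FlightNo = i, i, i, i, i ✓
Origin=146: row 5 → FlightNo = i ✓
Origin=150: rows 6, 7, 9 → FlightNo takes values {g, f} — violation
Two rows agree on Origin but differ on FlightNo, so Origin -> FlightNo does not hold.

No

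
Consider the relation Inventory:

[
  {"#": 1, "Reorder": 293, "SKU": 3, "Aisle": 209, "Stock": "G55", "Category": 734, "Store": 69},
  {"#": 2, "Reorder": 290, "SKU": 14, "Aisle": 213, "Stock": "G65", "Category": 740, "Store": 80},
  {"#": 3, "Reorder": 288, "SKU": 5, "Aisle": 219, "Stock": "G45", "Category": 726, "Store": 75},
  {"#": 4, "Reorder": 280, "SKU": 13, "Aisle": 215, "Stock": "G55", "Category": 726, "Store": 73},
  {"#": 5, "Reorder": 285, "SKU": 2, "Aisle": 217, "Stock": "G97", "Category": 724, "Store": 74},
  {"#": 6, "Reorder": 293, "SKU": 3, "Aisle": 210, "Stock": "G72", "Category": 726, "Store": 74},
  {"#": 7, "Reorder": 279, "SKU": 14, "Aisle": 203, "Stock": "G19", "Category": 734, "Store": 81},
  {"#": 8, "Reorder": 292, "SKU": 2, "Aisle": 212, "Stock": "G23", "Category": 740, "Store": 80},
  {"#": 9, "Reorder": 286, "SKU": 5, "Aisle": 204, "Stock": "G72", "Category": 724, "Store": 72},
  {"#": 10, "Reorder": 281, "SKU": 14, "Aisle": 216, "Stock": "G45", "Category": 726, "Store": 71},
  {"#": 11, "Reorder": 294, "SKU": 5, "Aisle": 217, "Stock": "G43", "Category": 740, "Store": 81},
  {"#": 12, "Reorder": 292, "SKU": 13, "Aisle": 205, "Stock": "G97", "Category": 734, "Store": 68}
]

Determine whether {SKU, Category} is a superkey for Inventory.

Yes

All 12 rows have distinct {SKU, Category} values, so {SKU, Category} → (all attributes) holds and {SKU, Category} is a superkey.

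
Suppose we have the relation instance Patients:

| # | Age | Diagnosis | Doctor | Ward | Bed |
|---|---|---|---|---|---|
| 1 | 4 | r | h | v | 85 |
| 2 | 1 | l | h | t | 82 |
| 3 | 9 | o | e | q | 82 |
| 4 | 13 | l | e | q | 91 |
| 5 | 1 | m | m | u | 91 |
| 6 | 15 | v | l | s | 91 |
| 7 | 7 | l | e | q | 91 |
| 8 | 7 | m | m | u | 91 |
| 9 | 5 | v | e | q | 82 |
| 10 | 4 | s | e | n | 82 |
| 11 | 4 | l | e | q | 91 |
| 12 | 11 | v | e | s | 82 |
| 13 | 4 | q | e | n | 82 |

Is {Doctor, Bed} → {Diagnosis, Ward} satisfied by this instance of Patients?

(Doctor=h, Bed=85): row 1 → {Diagnosis,Ward} = (r, v) ✓
(Doctor=h, Bed=82): row 2 → {Diagnosis,Ward} = (l, t) ✓
(Doctor=e, Bed=82): rows 3, 9, 10, 12, 13 → {Diagnosis,Ward} takes values {(o, q), (v, q), (s, n), (v, s), (q, n)} — violation
(Doctor=e, Bed=91): rows 4, 7, 11 → {Diagnosis,Ward} = (l, q), (l, q), (l, q) ✓
(Doctor=m, Bed=91): rows 5, 8 → {Diagnosis,Ward} = (m, u), (m, u) ✓
(Doctor=l, Bed=91): row 6 → {Diagnosis,Ward} = (v, s) ✓
Two rows agree on {Doctor, Bed} but differ on {Diagnosis, Ward}, so {Doctor, Bed} → {Diagnosis, Ward} does not hold.

No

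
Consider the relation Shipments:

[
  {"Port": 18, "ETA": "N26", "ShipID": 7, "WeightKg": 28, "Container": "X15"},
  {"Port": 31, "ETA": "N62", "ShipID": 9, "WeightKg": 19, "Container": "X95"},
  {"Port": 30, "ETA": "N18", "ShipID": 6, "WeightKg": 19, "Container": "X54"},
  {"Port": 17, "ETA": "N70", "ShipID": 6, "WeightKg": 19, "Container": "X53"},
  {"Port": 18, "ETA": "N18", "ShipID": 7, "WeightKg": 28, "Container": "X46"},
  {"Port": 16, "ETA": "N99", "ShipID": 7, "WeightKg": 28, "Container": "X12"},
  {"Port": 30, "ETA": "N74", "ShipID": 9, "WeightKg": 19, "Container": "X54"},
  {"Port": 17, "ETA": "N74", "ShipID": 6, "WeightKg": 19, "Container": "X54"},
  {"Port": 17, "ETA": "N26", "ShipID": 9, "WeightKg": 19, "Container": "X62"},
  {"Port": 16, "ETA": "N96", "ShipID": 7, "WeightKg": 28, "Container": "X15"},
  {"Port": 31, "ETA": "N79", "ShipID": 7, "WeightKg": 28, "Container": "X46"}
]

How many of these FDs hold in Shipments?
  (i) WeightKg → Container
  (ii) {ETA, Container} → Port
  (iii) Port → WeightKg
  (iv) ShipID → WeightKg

1

(i) WeightKg → Container: WeightKg=28: 5 rows → Container takes values {X15, X46, X12} — violation; WeightKg=19: 6 rows → Container takes values {X95, X54, X53, X62} — violation — fails.
(ii) {ETA, Container} → Port: (ETA=N74, Container=X54): 2 rows → Port takes values {30, 17} — violation — fails.
(iii) Port → WeightKg: Port=31: 2 rows → WeightKg takes values {19, 28} — violation — fails.
(iv) ShipID → WeightKg: every LHS value maps to a single RHS value — holds.
1 of the 4 dependencies holds.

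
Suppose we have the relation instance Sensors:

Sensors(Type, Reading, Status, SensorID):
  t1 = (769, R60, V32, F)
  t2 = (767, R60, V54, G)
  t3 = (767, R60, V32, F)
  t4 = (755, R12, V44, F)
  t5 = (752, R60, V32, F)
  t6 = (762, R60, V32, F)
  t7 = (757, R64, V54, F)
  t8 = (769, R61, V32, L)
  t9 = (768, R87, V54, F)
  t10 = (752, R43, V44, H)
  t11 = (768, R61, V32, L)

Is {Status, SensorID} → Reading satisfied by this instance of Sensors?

(Status=V32, SensorID=F): rows 1, 3, 5, 6 → Reading = R60, R60, R60, R60 ✓
(Status=V54, SensorID=G): row 2 → Reading = R60 ✓
(Status=V44, SensorID=F): row 4 → Reading = R12 ✓
(Status=V54, SensorID=F): rows 7, 9 → Reading takes values {R64, R87} — violation
(Status=V32, SensorID=L): rows 8, 11 → Reading = R61, R61 ✓
(Status=V44, SensorID=H): row 10 → Reading = R43 ✓
Two rows agree on {Status, SensorID} but differ on Reading, so {Status, SensorID} → Reading does not hold.

No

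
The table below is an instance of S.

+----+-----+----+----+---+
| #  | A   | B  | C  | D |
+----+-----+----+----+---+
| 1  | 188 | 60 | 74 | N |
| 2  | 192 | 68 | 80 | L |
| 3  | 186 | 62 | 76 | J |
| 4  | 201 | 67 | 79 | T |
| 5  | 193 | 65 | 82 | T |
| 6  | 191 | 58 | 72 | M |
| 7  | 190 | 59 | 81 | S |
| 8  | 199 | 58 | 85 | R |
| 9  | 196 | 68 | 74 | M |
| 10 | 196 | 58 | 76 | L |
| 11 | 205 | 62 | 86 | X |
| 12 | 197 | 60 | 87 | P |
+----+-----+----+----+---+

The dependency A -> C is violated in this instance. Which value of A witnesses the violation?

196

A=188: row 1 → C = 74 ✓
A=192: row 2 → C = 80 ✓
A=186: row 3 → C = 76 ✓
A=201: row 4 → C = 79 ✓
A=193: row 5 → C = 82 ✓
A=191: row 6 → C = 72 ✓
A=190: row 7 → C = 81 ✓
A=199: row 8 → C = 85 ✓
A=196: rows 9, 10 → C takes values {74, 76} — violation
A=205: row 11 → C = 86 ✓
A=197: row 12 → C = 87 ✓
The only A value with inconsistent C is A=196.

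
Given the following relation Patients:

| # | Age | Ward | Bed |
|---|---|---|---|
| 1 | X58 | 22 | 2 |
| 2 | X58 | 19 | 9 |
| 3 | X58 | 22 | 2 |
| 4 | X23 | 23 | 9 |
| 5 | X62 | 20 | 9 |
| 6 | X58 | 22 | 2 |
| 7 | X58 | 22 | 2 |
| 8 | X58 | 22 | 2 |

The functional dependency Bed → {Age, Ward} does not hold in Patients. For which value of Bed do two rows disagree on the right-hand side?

Bed=2: rows 1, 3, 6, 7, 8 → {Age,Ward} = (X58, 22), (X58, 22), (X58, 22), (X58, 22), (X58, 22) ✓
Bed=9: rows 2, 4, 5 → {Age,Ward} takes values {(X58, 19), (X23, 23), (X62, 20)} — violation
The only Bed value with inconsistent RHS is Bed=9.

9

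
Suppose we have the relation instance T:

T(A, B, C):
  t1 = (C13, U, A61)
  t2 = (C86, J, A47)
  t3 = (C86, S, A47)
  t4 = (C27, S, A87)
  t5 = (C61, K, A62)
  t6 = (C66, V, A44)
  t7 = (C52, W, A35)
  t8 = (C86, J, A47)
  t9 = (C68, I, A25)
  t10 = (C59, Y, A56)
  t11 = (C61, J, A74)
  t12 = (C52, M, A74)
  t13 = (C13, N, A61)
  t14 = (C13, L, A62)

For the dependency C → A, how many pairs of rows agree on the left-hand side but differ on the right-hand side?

C=A61: all 2 rows agree on A — 0 pairs.
C=A47: all 3 rows agree on A — 0 pairs.
C=A62: violating pairs (5,14) — 1 pair.
C=A74: violating pairs (11,12) — 1 pair.

2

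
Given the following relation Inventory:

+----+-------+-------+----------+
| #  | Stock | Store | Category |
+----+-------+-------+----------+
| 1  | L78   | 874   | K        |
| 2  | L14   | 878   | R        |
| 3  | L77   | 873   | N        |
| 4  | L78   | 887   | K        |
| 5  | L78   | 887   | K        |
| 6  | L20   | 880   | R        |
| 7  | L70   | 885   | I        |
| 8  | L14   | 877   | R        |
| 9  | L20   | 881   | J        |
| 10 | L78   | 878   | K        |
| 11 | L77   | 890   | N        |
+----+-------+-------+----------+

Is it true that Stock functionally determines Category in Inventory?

Stock=L78: rows 1, 4, 5, 10 → Category = K, K, K, K ✓
Stock=L14: rows 2, 8 → Category = R, R ✓
Stock=L77: rows 3, 11 → Category = N, N ✓
Stock=L20: rows 6, 9 → Category takes values {R, J} — violation
Stock=L70: row 7 → Category = I ✓
Two rows agree on Stock but differ on Category, so Stock -> Category does not hold.

No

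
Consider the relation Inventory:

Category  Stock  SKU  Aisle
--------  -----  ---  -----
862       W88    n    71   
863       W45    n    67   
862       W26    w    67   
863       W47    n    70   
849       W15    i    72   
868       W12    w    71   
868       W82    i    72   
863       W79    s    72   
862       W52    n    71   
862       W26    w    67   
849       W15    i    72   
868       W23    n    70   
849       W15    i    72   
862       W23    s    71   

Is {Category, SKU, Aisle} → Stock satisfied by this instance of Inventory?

No

(Category=862, SKU=n, Aisle=71): 2 rows → Stock takes values {W88, W52} — violation
(Category=863, SKU=n, Aisle=67): 1 row → Stock = W45 ✓
(Category=862, SKU=w, Aisle=67): 2 rows → Stock = W26, W26 ✓
(Category=863, SKU=n, Aisle=70): 1 row → Stock = W47 ✓
(Category=849, SKU=i, Aisle=72): 3 rows → Stock = W15, W15, W15 ✓
(Category=868, SKU=w, Aisle=71): 1 row → Stock = W12 ✓
(Category=868, SKU=i, Aisle=72): 1 row → Stock = W82 ✓
(Category=863, SKU=s, Aisle=72): 1 row → Stock = W79 ✓
(Category=868, SKU=n, Aisle=70): 1 row → Stock = W23 ✓
(Category=862, SKU=s, Aisle=71): 1 row → Stock = W23 ✓
Two rows agree on {Category, SKU, Aisle} but differ on Stock, so {Category, SKU, Aisle} → Stock does not hold.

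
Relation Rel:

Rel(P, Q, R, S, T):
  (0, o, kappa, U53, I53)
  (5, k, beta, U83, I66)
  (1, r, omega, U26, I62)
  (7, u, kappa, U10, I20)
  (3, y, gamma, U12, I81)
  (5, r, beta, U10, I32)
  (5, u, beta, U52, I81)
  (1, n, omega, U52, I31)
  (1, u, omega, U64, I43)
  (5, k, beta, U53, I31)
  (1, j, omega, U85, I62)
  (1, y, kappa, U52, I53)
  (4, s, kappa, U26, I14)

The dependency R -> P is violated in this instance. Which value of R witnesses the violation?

kappa

R=kappa: 4 rows → P takes values {0, 7, 1, 4} — violation
R=beta: 4 rows → P = 5, 5, 5, 5 ✓
R=omega: 4 rows → P = 1, 1, 1, 1 ✓
R=gamma: 1 row → P = 3 ✓
The only R value with inconsistent P is R=kappa.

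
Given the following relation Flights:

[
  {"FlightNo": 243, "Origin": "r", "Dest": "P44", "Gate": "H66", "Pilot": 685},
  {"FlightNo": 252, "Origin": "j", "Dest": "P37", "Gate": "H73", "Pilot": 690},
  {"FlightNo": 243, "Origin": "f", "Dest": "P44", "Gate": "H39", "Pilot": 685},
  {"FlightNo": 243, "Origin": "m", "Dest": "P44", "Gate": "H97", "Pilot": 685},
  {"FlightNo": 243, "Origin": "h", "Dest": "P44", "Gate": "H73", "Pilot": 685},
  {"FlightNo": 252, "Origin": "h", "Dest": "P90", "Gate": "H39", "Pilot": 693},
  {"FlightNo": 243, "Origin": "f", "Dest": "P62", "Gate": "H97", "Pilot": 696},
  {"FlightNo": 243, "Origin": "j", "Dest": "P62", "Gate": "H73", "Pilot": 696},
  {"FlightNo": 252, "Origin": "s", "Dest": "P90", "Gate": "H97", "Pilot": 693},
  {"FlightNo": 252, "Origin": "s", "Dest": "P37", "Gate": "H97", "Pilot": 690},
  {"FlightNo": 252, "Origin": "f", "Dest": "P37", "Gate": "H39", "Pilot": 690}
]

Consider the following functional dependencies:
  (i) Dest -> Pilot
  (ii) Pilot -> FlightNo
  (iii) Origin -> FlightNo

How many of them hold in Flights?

2

(i) Dest -> Pilot: every LHS value maps to a single RHS value — holds.
(ii) Pilot -> FlightNo: every LHS value maps to a single RHS value — holds.
(iii) Origin -> FlightNo: Origin=j: 2 rows → FlightNo takes values {252, 243} — violation; Origin=f: 3 rows → FlightNo takes values {243, 252} — violation; Origin=h: 2 rows → FlightNo takes values {243, 252} — violation — fails.
2 of the 3 dependencies hold.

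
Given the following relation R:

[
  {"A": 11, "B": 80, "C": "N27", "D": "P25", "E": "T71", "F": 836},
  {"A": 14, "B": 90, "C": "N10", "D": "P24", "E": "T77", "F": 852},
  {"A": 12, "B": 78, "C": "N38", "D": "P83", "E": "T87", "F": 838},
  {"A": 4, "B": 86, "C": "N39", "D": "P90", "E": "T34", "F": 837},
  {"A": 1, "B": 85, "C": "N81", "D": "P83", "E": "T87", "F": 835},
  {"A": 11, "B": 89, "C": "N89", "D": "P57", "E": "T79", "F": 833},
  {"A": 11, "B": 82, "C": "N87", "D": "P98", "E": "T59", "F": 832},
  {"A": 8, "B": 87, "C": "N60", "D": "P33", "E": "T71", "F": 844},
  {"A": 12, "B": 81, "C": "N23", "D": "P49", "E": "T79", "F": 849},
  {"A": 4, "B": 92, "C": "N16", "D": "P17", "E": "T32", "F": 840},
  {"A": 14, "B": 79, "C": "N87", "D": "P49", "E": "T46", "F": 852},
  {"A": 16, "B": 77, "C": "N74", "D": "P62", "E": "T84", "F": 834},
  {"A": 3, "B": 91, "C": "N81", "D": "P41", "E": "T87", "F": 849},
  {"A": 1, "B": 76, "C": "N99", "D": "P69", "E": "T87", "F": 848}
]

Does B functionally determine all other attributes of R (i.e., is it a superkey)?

All 14 rows have distinct B values, so B → (all attributes) holds and B is a superkey.

Yes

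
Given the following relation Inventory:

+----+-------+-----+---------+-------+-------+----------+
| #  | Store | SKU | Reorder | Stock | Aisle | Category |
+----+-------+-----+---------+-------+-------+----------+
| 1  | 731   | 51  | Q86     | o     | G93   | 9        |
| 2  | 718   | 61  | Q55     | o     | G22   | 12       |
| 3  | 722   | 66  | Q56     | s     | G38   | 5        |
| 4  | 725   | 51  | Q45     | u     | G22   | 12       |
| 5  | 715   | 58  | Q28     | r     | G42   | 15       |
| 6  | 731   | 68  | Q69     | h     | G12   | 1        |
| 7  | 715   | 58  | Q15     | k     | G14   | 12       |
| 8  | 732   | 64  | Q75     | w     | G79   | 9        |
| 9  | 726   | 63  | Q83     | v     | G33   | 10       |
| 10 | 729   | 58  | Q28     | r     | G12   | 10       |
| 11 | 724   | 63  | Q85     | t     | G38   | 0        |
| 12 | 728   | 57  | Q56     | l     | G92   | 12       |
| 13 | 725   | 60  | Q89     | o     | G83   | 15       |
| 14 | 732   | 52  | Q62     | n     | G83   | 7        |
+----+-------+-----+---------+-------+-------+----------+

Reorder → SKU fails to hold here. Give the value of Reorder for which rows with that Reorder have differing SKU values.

Q56

Reorder=Q86: row 1 → SKU = 51 ✓
Reorder=Q55: row 2 → SKU = 61 ✓
Reorder=Q56: rows 3, 12 → SKU takes values {66, 57} — violation
Reorder=Q45: row 4 → SKU = 51 ✓
Reorder=Q28: rows 5, 10 → SKU = 58, 58 ✓
Reorder=Q69: row 6 → SKU = 68 ✓
Reorder=Q15: row 7 → SKU = 58 ✓
Reorder=Q75: row 8 → SKU = 64 ✓
Reorder=Q83: row 9 → SKU = 63 ✓
Reorder=Q85: row 11 → SKU = 63 ✓
Reorder=Q89: row 13 → SKU = 60 ✓
Reorder=Q62: row 14 → SKU = 52 ✓
The only Reorder value with inconsistent SKU is Reorder=Q56.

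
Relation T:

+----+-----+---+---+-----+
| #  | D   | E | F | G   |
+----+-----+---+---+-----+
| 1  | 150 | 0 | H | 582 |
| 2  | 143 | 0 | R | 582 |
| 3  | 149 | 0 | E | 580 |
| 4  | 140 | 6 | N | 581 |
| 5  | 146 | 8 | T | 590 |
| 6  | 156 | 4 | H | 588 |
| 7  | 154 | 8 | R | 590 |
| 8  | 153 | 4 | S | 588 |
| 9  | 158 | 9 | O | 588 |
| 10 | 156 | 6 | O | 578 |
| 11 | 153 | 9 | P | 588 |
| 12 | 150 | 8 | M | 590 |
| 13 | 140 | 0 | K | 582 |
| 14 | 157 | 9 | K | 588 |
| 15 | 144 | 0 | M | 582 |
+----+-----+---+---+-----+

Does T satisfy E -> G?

No

E=0: rows 1, 2, 3, 13, 15 → G takes values {582, 580} — violation
E=6: rows 4, 10 → G takes values {581, 578} — violation
E=8: rows 5, 7, 12 → G = 590, 590, 590 ✓
E=4: rows 6, 8 → G = 588, 588 ✓
E=9: rows 9, 11, 14 → G = 588, 588, 588 ✓
Two rows agree on E but differ on G, so E -> G does not hold.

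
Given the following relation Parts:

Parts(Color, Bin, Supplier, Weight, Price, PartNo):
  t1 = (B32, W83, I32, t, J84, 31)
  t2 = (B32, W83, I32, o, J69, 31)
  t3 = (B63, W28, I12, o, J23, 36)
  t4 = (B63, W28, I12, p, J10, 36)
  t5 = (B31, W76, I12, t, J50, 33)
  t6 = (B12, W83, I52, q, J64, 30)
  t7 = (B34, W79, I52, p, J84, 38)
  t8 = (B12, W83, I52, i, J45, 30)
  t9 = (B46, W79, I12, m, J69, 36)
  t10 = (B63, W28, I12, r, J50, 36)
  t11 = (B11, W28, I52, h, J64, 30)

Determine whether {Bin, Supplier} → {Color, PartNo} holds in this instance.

(Bin=W83, Supplier=I32): rows 1, 2 → {Color,PartNo} = (B32, 31), (B32, 31) ✓
(Bin=W28, Supplier=I12): rows 3, 4, 10 → {Color,PartNo} = (B63, 36), (B63, 36), (B63, 36) ✓
(Bin=W76, Supplier=I12): row 5 → {Color,PartNo} = (B31, 33) ✓
(Bin=W83, Supplier=I52): rows 6, 8 → {Color,PartNo} = (B12, 30), (B12, 30) ✓
(Bin=W79, Supplier=I52): row 7 → {Color,PartNo} = (B34, 38) ✓
(Bin=W79, Supplier=I12): row 9 → {Color,PartNo} = (B46, 36) ✓
(Bin=W28, Supplier=I52): row 11 → {Color,PartNo} = (B11, 30) ✓
Every {Bin, Supplier} value is associated with a single {Color, PartNo} value, so {Bin, Supplier} → {Color, PartNo} holds.

Yes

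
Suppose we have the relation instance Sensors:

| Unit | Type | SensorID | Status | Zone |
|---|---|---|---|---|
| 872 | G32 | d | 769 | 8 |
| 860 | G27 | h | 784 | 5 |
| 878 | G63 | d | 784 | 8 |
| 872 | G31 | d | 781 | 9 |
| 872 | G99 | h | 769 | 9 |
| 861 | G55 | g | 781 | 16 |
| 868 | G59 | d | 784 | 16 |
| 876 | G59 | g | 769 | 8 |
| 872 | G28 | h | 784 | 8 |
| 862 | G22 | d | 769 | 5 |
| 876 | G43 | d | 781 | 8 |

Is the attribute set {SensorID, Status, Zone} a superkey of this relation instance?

Yes

All 11 rows have distinct {SensorID, Status, Zone} values, so {SensorID, Status, Zone} → (all attributes) holds and {SensorID, Status, Zone} is a superkey.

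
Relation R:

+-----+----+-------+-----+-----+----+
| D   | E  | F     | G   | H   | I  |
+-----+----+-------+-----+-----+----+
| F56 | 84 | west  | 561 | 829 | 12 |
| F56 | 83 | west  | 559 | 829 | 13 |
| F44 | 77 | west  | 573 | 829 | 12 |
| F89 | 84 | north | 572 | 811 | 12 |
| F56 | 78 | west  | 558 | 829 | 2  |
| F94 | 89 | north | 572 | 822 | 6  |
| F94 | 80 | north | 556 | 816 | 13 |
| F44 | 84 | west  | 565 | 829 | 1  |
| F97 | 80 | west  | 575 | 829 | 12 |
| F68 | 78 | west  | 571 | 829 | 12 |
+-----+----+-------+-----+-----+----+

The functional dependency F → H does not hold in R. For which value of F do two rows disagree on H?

F=west: 7 rows → H = 829, 829, 829, 829, 829, 829, 829 ✓
F=north: 3 rows → H takes values {811, 822, 816} — violation
The only F value with inconsistent H is F=north.

north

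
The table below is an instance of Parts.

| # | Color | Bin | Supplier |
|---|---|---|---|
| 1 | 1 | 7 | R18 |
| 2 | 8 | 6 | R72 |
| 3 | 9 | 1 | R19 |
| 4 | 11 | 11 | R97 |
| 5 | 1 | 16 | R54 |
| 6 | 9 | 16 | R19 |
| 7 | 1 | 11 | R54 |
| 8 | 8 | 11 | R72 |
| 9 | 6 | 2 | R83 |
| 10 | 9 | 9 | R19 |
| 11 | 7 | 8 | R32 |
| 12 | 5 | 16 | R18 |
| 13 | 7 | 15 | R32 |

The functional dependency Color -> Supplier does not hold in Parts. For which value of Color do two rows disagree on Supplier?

1

Color=1: rows 1, 5, 7 → Supplier takes values {R18, R54} — violation
Color=8: rows 2, 8 → Supplier = R72, R72 ✓
Color=9: rows 3, 6, 10 → Supplier = R19, R19, R19 ✓
Color=11: row 4 → Supplier = R97 ✓
Color=6: row 9 → Supplier = R83 ✓
Color=7: rows 11, 13 → Supplier = R32, R32 ✓
Color=5: row 12 → Supplier = R18 ✓
The only Color value with inconsistent Supplier is Color=1.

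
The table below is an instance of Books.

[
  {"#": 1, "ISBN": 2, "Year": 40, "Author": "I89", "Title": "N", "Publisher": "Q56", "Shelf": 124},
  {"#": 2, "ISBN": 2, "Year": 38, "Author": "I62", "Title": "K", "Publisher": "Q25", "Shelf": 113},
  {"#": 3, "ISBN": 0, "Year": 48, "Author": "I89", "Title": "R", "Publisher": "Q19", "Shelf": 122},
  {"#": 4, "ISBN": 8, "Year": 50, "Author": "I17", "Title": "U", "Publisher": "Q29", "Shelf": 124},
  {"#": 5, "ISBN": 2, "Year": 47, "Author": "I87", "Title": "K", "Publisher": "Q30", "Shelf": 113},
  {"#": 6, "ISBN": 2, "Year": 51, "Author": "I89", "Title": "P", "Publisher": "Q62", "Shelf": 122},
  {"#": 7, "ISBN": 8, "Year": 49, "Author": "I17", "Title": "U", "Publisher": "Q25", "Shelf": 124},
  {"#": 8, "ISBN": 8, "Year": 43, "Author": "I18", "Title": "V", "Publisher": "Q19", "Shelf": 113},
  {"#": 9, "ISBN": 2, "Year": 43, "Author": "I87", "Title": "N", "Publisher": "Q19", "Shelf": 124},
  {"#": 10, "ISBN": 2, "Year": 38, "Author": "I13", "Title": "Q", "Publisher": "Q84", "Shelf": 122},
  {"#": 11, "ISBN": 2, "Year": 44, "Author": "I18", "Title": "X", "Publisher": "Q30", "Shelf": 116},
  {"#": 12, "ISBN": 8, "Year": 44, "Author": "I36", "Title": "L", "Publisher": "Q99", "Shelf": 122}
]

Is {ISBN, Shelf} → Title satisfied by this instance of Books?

No

(ISBN=2, Shelf=124): rows 1, 9 → Title = N, N ✓
(ISBN=2, Shelf=113): rows 2, 5 → Title = K, K ✓
(ISBN=0, Shelf=122): row 3 → Title = R ✓
(ISBN=8, Shelf=124): rows 4, 7 → Title = U, U ✓
(ISBN=2, Shelf=122): rows 6, 10 → Title takes values {P, Q} — violation
(ISBN=8, Shelf=113): row 8 → Title = V ✓
(ISBN=2, Shelf=116): row 11 → Title = X ✓
(ISBN=8, Shelf=122): row 12 → Title = L ✓
Two rows agree on {ISBN, Shelf} but differ on Title, so {ISBN, Shelf} → Title does not hold.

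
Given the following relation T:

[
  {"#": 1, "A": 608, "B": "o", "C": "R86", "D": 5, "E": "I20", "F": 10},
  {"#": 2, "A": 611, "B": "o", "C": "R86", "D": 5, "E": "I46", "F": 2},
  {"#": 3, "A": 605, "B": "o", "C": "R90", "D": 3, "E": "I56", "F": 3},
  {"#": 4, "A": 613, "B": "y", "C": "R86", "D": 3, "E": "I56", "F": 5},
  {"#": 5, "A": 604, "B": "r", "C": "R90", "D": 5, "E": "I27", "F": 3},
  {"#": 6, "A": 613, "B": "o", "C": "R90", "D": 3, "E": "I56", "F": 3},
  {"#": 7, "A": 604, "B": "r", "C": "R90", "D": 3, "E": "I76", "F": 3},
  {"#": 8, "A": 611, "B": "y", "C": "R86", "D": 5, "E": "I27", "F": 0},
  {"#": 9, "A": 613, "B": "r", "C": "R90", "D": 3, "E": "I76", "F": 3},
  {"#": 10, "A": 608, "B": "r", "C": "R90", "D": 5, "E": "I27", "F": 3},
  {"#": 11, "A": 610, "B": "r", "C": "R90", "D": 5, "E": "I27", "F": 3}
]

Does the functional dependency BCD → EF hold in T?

(B=o, C=R86, D=5): rows 1, 2 → {E,F} takes values {(I20, 10), (I46, 2)} — violation
(B=o, C=R90, D=3): rows 3, 6 → {E,F} = (I56, 3), (I56, 3) ✓
(B=y, C=R86, D=3): row 4 → {E,F} = (I56, 5) ✓
(B=r, C=R90, D=5): rows 5, 10, 11 → {E,F} = (I27, 3), (I27, 3), (I27, 3) ✓
(B=r, C=R90, D=3): rows 7, 9 → {E,F} = (I76, 3), (I76, 3) ✓
(B=y, C=R86, D=5): row 8 → {E,F} = (I27, 0) ✓
Two rows agree on BCD but differ on EF, so BCD → EF does not hold.

No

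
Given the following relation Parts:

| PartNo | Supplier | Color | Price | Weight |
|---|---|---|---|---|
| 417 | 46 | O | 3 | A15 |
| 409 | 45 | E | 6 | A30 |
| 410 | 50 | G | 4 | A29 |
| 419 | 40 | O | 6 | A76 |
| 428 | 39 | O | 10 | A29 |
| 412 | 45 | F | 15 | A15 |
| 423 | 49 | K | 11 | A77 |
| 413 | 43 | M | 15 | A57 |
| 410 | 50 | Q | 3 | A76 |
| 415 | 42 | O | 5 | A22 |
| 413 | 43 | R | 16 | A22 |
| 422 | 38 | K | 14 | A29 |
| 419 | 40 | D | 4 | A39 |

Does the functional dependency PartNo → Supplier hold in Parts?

PartNo=417: 1 row → Supplier = 46 ✓
PartNo=409: 1 row → Supplier = 45 ✓
PartNo=410: 2 rows → Supplier = 50, 50 ✓
PartNo=419: 2 rows → Supplier = 40, 40 ✓
PartNo=428: 1 row → Supplier = 39 ✓
PartNo=412: 1 row → Supplier = 45 ✓
PartNo=423: 1 row → Supplier = 49 ✓
PartNo=413: 2 rows → Supplier = 43, 43 ✓
PartNo=415: 1 row → Supplier = 42 ✓
PartNo=422: 1 row → Supplier = 38 ✓
Every PartNo value is associated with a single Supplier value, so PartNo → Supplier holds.

Yes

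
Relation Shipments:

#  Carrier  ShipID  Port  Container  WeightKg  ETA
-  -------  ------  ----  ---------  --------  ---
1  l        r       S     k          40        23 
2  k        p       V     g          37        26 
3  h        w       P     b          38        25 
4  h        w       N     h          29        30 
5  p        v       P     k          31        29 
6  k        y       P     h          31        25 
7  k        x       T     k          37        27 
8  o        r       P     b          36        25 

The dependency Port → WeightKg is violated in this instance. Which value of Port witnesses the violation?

P

Port=S: row 1 → WeightKg = 40 ✓
Port=V: row 2 → WeightKg = 37 ✓
Port=P: rows 3, 5, 6, 8 → WeightKg takes values {38, 31, 36} — violation
Port=N: row 4 → WeightKg = 29 ✓
Port=T: row 7 → WeightKg = 37 ✓
The only Port value with inconsistent WeightKg is Port=P.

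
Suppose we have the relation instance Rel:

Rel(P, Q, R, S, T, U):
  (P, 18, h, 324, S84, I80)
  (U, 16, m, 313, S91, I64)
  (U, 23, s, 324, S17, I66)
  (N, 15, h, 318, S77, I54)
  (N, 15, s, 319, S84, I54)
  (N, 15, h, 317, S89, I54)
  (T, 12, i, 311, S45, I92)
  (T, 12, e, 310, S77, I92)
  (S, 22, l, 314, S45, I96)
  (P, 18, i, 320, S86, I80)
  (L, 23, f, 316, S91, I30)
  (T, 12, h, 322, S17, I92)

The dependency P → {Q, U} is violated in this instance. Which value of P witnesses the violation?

U

P=P: 2 rows → {Q,U} = (18, I80), (18, I80) ✓
P=U: 2 rows → {Q,U} takes values {(16, I64), (23, I66)} — violation
P=N: 3 rows → {Q,U} = (15, I54), (15, I54), (15, I54) ✓
P=T: 3 rows → {Q,U} = (12, I92), (12, I92), (12, I92) ✓
P=S: 1 row → {Q,U} = (22, I96) ✓
P=L: 1 row → {Q,U} = (23, I30) ✓
The only P value with inconsistent RHS is P=U.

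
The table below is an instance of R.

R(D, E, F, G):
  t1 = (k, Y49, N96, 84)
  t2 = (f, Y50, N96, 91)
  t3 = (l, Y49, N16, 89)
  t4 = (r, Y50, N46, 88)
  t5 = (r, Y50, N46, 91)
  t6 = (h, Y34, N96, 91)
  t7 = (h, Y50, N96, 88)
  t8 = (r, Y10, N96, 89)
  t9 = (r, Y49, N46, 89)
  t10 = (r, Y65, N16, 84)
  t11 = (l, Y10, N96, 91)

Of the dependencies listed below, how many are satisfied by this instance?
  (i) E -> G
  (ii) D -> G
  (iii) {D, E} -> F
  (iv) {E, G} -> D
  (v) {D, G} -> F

1

(i) E -> G: E=Y49: rows 1, 3, 9 → G takes values {84, 89} — violation; E=Y50: rows 2, 4, 5, 7 → G takes values {91, 88} — violation; E=Y10: rows 8, 11 → G takes values {89, 91} — violation — fails.
(ii) D -> G: D=l: rows 3, 11 → G takes values {89, 91} — violation; D=r: rows 4, 5, 8, 9, 10 → G takes values {88, 91, 89, 84} — violation; D=h: rows 6, 7 → G takes values {91, 88} — violation — fails.
(iii) {D, E} -> F: every LHS value maps to a single RHS value — holds.
(iv) {E, G} -> D: (E=Y50, G=91): rows 2, 5 → D takes values {f, r} — violation; (E=Y49, G=89): rows 3, 9 → D takes values {l, r} — violation; (E=Y50, G=88): rows 4, 7 → D takes values {r, h} — violation — fails.
(v) {D, G} -> F: (D=r, G=89): rows 8, 9 → F takes values {N96, N46} — violation — fails.
1 of the 5 dependencies holds.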